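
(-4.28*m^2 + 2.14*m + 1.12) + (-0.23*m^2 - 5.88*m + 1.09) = -4.51*m^2 - 3.74*m + 2.21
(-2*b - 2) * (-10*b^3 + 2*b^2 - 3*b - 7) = 20*b^4 + 16*b^3 + 2*b^2 + 20*b + 14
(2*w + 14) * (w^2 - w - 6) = 2*w^3 + 12*w^2 - 26*w - 84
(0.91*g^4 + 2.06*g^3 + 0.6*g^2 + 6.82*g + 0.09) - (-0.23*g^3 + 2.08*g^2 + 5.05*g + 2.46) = 0.91*g^4 + 2.29*g^3 - 1.48*g^2 + 1.77*g - 2.37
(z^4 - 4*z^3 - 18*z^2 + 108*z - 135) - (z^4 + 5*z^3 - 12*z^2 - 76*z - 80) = -9*z^3 - 6*z^2 + 184*z - 55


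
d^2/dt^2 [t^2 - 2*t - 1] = 2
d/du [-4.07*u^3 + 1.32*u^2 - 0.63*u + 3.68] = -12.21*u^2 + 2.64*u - 0.63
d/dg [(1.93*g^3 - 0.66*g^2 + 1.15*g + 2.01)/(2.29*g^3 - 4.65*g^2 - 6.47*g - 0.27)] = (-7.4631*g^4 - 30.2412*g^3 - 5.7543*g^2 + 19.0494*g + 12.6942)/(5.2441*g^6 - 21.297*g^5 - 8.0101*g^4 + 58.9344*g^3 + 44.3719*g^2 + 3.4938*g + 0.0729)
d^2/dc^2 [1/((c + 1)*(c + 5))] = 2*((c + 1)^2 + (c + 1)*(c + 5) + (c + 5)^2)/((c + 1)^3*(c + 5)^3)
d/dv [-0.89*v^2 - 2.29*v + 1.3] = -1.78*v - 2.29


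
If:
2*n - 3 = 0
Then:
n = 3/2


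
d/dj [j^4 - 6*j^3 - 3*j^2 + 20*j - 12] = 4*j^3 - 18*j^2 - 6*j + 20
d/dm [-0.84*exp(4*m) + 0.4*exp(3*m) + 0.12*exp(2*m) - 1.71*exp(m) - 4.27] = (-3.36*exp(3*m) + 1.2*exp(2*m) + 0.24*exp(m) - 1.71)*exp(m)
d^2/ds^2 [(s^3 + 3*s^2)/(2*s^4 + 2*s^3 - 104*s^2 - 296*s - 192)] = (s^9 + 9*s^8 + 165*s^7 + 1247*s^6 + 4260*s^5 + 5364*s^4 - 4160*s^3 - 2304*s^2 + 27648*s + 27648)/(s^12 + 3*s^11 - 153*s^10 - 755*s^9 + 6780*s^8 + 53268*s^7 + 944*s^6 - 1019664*s^5 - 4082880*s^4 - 7647040*s^3 - 7746048*s^2 - 4091904*s - 884736)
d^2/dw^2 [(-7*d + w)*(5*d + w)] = 2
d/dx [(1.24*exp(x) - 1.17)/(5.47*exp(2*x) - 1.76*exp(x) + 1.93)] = (-6.7828*exp(2*x) + 12.7998*exp(x) + 0.334)*exp(x)/(29.9209*exp(4*x) - 19.2544*exp(3*x) + 24.2118*exp(2*x) - 6.7936*exp(x) + 3.7249)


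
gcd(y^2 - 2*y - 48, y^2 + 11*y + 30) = y + 6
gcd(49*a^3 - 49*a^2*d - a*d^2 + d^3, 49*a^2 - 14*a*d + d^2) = 7*a - d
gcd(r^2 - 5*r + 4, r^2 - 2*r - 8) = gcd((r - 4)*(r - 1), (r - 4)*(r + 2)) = r - 4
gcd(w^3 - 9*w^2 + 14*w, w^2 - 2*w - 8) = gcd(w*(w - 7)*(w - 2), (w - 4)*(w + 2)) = 1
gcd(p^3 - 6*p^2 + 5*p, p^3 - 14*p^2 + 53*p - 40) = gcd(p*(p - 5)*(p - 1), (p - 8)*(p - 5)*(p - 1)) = p^2 - 6*p + 5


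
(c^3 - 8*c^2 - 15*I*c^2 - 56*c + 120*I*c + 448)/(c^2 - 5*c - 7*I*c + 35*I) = (c^2 - 8*c*(1 + I) + 64*I)/(c - 5)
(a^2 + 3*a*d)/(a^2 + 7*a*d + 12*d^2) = a/(a + 4*d)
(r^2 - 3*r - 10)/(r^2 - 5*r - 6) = (-r^2 + 3*r + 10)/(-r^2 + 5*r + 6)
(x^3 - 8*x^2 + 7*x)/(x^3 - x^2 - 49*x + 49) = x/(x + 7)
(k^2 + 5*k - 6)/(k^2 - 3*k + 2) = (k + 6)/(k - 2)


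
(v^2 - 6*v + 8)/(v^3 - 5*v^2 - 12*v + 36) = (v - 4)/(v^2 - 3*v - 18)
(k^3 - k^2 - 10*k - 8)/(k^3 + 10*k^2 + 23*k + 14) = (k - 4)/(k + 7)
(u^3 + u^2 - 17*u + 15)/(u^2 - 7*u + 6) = (u^2 + 2*u - 15)/(u - 6)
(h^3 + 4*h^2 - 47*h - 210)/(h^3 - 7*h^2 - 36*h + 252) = (h + 5)/(h - 6)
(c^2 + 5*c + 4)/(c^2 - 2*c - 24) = (c + 1)/(c - 6)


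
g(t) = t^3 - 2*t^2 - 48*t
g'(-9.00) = 231.00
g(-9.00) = -459.00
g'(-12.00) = 432.00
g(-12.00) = -1440.00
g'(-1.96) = -28.64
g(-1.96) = 78.87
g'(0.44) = -49.18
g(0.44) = -21.42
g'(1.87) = -44.99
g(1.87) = -90.21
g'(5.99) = 35.68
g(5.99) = -144.36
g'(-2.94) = -10.31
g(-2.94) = 98.42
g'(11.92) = 330.58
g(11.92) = 837.34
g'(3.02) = -32.72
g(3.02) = -135.66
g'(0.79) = -49.29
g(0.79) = -38.68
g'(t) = 3*t^2 - 4*t - 48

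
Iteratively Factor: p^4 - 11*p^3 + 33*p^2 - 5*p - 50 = (p - 5)*(p^3 - 6*p^2 + 3*p + 10) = (p - 5)^2*(p^2 - p - 2) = (p - 5)^2*(p + 1)*(p - 2)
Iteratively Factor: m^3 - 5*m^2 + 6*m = (m - 3)*(m^2 - 2*m) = m*(m - 3)*(m - 2)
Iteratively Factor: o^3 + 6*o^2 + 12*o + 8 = (o + 2)*(o^2 + 4*o + 4) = (o + 2)^2*(o + 2)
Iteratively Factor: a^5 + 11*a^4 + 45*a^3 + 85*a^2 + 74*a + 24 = (a + 1)*(a^4 + 10*a^3 + 35*a^2 + 50*a + 24) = (a + 1)^2*(a^3 + 9*a^2 + 26*a + 24) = (a + 1)^2*(a + 4)*(a^2 + 5*a + 6) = (a + 1)^2*(a + 3)*(a + 4)*(a + 2)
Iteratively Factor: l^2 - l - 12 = (l + 3)*(l - 4)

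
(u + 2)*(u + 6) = u^2 + 8*u + 12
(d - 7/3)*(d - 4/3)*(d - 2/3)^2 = d^4 - 5*d^3 + 76*d^2/9 - 52*d/9 + 112/81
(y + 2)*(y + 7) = y^2 + 9*y + 14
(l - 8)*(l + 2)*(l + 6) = l^3 - 52*l - 96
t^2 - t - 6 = (t - 3)*(t + 2)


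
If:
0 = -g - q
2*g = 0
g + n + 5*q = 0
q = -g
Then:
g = 0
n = 0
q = 0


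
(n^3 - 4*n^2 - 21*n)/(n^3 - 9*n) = (n - 7)/(n - 3)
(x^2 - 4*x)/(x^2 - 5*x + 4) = x/(x - 1)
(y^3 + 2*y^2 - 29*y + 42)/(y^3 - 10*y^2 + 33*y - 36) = (y^2 + 5*y - 14)/(y^2 - 7*y + 12)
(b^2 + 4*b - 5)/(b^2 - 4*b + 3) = (b + 5)/(b - 3)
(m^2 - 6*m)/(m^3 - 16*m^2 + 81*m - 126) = m/(m^2 - 10*m + 21)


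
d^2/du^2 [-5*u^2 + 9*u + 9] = -10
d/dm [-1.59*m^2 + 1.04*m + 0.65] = 1.04 - 3.18*m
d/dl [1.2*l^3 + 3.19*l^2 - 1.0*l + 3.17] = 3.6*l^2 + 6.38*l - 1.0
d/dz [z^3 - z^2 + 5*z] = 3*z^2 - 2*z + 5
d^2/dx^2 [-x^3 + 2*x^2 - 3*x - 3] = 4 - 6*x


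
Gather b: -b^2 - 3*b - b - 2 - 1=-b^2 - 4*b - 3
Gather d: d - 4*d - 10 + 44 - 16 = 18 - 3*d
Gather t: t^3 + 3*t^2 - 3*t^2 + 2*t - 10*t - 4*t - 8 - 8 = t^3 - 12*t - 16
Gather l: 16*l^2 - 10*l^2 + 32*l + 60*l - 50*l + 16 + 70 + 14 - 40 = 6*l^2 + 42*l + 60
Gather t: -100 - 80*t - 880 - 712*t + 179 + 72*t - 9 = -720*t - 810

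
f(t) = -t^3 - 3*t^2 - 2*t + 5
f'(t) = -3*t^2 - 6*t - 2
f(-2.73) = 8.45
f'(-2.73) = -7.98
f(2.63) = -39.20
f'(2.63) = -38.53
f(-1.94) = 4.89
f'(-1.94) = -1.65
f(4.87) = -191.39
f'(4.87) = -102.37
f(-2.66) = 7.91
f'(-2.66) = -7.27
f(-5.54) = 94.04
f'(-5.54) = -60.83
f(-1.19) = 4.82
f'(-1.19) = 0.89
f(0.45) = 3.40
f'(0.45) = -5.31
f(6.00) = -331.00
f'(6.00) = -146.00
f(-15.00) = 2735.00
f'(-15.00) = -587.00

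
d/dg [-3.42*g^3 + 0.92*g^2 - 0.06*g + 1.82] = -10.26*g^2 + 1.84*g - 0.06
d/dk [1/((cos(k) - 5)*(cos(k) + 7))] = 2*(cos(k) + 1)*sin(k)/((cos(k) - 5)^2*(cos(k) + 7)^2)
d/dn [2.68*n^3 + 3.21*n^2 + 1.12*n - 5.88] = 8.04*n^2 + 6.42*n + 1.12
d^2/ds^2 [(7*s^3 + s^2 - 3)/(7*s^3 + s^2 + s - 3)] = 6*(-49*s^5 - 7*s^4 + 2*s^3 - 42*s^2 - 3*s - 1)/(343*s^9 + 147*s^8 + 168*s^7 - 398*s^6 - 102*s^5 - 132*s^4 + 172*s^3 + 18*s^2 + 27*s - 27)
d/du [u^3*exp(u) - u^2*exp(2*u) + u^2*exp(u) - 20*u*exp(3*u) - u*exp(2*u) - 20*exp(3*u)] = (u^3 - 2*u^2*exp(u) + 4*u^2 - 60*u*exp(2*u) - 4*u*exp(u) + 2*u - 80*exp(2*u) - exp(u))*exp(u)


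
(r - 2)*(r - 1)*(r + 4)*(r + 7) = r^4 + 8*r^3 - 3*r^2 - 62*r + 56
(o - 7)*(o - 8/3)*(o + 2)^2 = o^4 - 17*o^3/3 - 16*o^2 + 36*o + 224/3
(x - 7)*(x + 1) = x^2 - 6*x - 7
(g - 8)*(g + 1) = g^2 - 7*g - 8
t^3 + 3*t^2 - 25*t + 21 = (t - 3)*(t - 1)*(t + 7)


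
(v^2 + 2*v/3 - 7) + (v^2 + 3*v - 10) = 2*v^2 + 11*v/3 - 17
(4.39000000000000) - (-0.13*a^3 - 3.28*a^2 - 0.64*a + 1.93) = 0.13*a^3 + 3.28*a^2 + 0.64*a + 2.46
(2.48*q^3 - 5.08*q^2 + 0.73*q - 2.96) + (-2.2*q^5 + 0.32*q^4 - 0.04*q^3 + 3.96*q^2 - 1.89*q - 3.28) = -2.2*q^5 + 0.32*q^4 + 2.44*q^3 - 1.12*q^2 - 1.16*q - 6.24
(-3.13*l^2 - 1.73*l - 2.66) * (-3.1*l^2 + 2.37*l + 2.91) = 9.703*l^4 - 2.0551*l^3 - 4.9624*l^2 - 11.3385*l - 7.7406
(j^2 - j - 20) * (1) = j^2 - j - 20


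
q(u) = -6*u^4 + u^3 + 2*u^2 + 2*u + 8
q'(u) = -24*u^3 + 3*u^2 + 4*u + 2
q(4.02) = -1453.63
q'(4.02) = -1492.59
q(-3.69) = -1134.78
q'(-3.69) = 1233.93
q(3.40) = -724.58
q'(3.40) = -893.02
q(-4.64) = -2839.26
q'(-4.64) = 2445.57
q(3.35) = -680.93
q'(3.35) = -853.22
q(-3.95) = -1490.95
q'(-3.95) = 1512.12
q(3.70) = -1031.06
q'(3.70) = -1157.80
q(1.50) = -11.50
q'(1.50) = -66.25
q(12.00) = -122368.00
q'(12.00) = -40990.00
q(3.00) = -427.00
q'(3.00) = -607.00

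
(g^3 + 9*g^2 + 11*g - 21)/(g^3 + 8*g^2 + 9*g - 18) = (g + 7)/(g + 6)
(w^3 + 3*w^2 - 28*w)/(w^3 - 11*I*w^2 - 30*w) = (-w^2 - 3*w + 28)/(-w^2 + 11*I*w + 30)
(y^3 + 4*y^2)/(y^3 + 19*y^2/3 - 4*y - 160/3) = 3*y^2/(3*y^2 + 7*y - 40)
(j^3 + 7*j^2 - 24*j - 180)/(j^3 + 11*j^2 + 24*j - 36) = (j - 5)/(j - 1)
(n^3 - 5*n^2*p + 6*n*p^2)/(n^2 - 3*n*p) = n - 2*p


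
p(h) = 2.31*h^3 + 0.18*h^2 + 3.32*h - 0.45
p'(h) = 6.93*h^2 + 0.36*h + 3.32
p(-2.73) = -55.17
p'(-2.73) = 53.99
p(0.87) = 4.10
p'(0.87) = 8.88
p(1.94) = 23.53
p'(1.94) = 30.10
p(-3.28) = -90.92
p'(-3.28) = 76.69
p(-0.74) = -3.74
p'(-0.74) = 6.85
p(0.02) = -0.38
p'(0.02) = 3.33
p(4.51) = 230.09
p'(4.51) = 145.90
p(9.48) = 2015.25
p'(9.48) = 629.53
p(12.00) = 4056.99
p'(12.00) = 1005.56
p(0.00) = -0.45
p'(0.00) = 3.32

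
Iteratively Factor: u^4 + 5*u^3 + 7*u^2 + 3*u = (u + 3)*(u^3 + 2*u^2 + u) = (u + 1)*(u + 3)*(u^2 + u) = (u + 1)^2*(u + 3)*(u)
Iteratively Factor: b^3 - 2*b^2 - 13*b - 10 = (b - 5)*(b^2 + 3*b + 2) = (b - 5)*(b + 2)*(b + 1)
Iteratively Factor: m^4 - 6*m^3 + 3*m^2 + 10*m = (m)*(m^3 - 6*m^2 + 3*m + 10) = m*(m + 1)*(m^2 - 7*m + 10) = m*(m - 5)*(m + 1)*(m - 2)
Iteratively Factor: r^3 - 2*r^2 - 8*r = (r - 4)*(r^2 + 2*r) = r*(r - 4)*(r + 2)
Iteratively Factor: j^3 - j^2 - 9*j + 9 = (j + 3)*(j^2 - 4*j + 3) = (j - 1)*(j + 3)*(j - 3)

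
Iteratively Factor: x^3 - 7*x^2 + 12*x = (x)*(x^2 - 7*x + 12) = x*(x - 4)*(x - 3)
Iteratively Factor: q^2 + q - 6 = (q + 3)*(q - 2)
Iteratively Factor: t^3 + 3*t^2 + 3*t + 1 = (t + 1)*(t^2 + 2*t + 1) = (t + 1)^2*(t + 1)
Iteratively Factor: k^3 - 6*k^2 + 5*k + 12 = (k - 3)*(k^2 - 3*k - 4) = (k - 4)*(k - 3)*(k + 1)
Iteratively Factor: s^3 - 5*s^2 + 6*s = (s - 2)*(s^2 - 3*s) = (s - 3)*(s - 2)*(s)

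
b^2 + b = b*(b + 1)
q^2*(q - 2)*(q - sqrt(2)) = q^4 - 2*q^3 - sqrt(2)*q^3 + 2*sqrt(2)*q^2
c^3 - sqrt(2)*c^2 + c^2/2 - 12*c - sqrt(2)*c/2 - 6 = (c + 1/2)*(c - 3*sqrt(2))*(c + 2*sqrt(2))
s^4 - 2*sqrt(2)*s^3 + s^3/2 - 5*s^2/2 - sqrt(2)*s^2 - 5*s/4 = s*(s + 1/2)*(s - 5*sqrt(2)/2)*(s + sqrt(2)/2)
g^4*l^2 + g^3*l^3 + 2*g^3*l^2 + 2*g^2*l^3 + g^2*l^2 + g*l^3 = g*(g + l)*(g*l + l)^2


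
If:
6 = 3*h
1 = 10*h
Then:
No Solution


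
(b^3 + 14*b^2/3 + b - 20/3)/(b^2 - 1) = (3*b^2 + 17*b + 20)/(3*(b + 1))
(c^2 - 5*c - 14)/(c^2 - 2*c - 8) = (c - 7)/(c - 4)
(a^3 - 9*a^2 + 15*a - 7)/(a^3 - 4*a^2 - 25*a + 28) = (a - 1)/(a + 4)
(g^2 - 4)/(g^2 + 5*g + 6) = (g - 2)/(g + 3)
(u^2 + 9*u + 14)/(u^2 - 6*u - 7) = (u^2 + 9*u + 14)/(u^2 - 6*u - 7)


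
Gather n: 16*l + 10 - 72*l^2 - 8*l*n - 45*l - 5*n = -72*l^2 - 29*l + n*(-8*l - 5) + 10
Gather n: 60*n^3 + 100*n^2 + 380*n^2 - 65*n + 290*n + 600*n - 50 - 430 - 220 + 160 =60*n^3 + 480*n^2 + 825*n - 540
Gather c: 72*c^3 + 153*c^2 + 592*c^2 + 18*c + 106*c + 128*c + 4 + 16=72*c^3 + 745*c^2 + 252*c + 20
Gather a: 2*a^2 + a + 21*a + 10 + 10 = 2*a^2 + 22*a + 20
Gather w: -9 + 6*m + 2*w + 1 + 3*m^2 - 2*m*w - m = 3*m^2 + 5*m + w*(2 - 2*m) - 8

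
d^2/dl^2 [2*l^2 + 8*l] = 4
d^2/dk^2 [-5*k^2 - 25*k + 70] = -10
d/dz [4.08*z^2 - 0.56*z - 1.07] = 8.16*z - 0.56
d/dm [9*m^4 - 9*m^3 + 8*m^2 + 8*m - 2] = 36*m^3 - 27*m^2 + 16*m + 8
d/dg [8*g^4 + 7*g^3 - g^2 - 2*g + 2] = 32*g^3 + 21*g^2 - 2*g - 2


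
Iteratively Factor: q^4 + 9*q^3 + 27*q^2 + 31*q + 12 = (q + 1)*(q^3 + 8*q^2 + 19*q + 12) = (q + 1)*(q + 3)*(q^2 + 5*q + 4) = (q + 1)^2*(q + 3)*(q + 4)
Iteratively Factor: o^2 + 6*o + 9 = (o + 3)*(o + 3)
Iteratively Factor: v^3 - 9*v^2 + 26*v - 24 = (v - 3)*(v^2 - 6*v + 8) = (v - 3)*(v - 2)*(v - 4)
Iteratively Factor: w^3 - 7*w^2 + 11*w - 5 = (w - 5)*(w^2 - 2*w + 1) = (w - 5)*(w - 1)*(w - 1)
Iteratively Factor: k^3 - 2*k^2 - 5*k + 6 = (k - 3)*(k^2 + k - 2) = (k - 3)*(k + 2)*(k - 1)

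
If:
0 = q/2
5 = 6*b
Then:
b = 5/6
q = 0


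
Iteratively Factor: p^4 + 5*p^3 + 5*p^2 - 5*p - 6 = (p + 3)*(p^3 + 2*p^2 - p - 2) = (p + 2)*(p + 3)*(p^2 - 1) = (p - 1)*(p + 2)*(p + 3)*(p + 1)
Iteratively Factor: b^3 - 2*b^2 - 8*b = (b)*(b^2 - 2*b - 8) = b*(b - 4)*(b + 2)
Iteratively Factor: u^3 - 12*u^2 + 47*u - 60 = (u - 5)*(u^2 - 7*u + 12) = (u - 5)*(u - 4)*(u - 3)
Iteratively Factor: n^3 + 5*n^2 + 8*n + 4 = (n + 2)*(n^2 + 3*n + 2) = (n + 2)^2*(n + 1)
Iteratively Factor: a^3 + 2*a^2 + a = (a + 1)*(a^2 + a) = (a + 1)^2*(a)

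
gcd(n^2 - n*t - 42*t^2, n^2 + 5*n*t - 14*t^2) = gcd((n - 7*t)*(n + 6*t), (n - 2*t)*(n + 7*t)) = 1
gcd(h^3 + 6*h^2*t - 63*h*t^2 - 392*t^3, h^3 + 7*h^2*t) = h + 7*t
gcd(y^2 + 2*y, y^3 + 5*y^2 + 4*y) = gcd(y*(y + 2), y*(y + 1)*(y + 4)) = y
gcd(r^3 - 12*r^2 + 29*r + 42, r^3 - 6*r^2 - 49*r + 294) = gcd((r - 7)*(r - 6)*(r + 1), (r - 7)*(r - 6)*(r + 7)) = r^2 - 13*r + 42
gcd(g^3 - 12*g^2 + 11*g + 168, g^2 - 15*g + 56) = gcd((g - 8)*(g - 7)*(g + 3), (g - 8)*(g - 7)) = g^2 - 15*g + 56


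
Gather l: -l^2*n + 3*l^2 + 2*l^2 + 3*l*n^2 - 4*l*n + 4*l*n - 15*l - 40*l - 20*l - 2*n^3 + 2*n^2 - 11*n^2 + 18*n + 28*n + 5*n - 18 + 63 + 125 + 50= l^2*(5 - n) + l*(3*n^2 - 75) - 2*n^3 - 9*n^2 + 51*n + 220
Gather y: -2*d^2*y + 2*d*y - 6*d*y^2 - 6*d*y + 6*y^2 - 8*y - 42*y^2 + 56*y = y^2*(-6*d - 36) + y*(-2*d^2 - 4*d + 48)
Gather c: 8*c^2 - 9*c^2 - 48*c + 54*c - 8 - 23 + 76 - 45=-c^2 + 6*c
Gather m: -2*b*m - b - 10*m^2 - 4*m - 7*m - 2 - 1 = -b - 10*m^2 + m*(-2*b - 11) - 3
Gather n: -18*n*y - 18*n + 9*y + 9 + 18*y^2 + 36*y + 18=n*(-18*y - 18) + 18*y^2 + 45*y + 27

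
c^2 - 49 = (c - 7)*(c + 7)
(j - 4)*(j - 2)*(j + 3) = j^3 - 3*j^2 - 10*j + 24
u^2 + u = u*(u + 1)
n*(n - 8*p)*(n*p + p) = n^3*p - 8*n^2*p^2 + n^2*p - 8*n*p^2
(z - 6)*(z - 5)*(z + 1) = z^3 - 10*z^2 + 19*z + 30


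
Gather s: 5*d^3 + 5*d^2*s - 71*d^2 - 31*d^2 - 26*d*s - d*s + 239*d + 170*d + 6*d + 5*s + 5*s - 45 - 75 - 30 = 5*d^3 - 102*d^2 + 415*d + s*(5*d^2 - 27*d + 10) - 150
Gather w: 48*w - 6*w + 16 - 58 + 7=42*w - 35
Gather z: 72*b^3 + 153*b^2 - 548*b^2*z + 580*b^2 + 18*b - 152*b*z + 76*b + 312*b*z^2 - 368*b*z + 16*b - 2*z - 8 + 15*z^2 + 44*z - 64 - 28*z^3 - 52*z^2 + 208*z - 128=72*b^3 + 733*b^2 + 110*b - 28*z^3 + z^2*(312*b - 37) + z*(-548*b^2 - 520*b + 250) - 200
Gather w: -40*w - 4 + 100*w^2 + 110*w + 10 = 100*w^2 + 70*w + 6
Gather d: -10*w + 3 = 3 - 10*w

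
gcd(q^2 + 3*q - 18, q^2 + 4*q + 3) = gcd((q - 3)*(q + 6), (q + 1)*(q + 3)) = 1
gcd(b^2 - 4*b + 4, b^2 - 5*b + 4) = 1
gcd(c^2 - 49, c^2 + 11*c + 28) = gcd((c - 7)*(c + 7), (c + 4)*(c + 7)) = c + 7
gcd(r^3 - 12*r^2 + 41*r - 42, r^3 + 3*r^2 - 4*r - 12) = r - 2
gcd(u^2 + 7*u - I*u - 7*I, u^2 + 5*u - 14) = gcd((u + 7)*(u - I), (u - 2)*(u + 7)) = u + 7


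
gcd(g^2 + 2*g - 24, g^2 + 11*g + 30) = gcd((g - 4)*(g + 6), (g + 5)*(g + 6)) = g + 6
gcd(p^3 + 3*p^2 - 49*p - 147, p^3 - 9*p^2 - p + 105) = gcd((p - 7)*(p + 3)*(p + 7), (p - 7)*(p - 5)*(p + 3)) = p^2 - 4*p - 21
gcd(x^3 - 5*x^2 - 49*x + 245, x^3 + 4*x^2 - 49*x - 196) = x^2 - 49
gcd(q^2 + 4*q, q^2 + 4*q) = q^2 + 4*q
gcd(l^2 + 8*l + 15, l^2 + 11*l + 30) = l + 5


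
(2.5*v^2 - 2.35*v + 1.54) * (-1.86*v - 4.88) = -4.65*v^3 - 7.829*v^2 + 8.6036*v - 7.5152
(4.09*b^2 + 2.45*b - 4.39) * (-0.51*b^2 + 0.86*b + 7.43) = -2.0859*b^4 + 2.2679*b^3 + 34.7346*b^2 + 14.4281*b - 32.6177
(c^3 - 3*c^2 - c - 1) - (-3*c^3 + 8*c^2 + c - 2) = 4*c^3 - 11*c^2 - 2*c + 1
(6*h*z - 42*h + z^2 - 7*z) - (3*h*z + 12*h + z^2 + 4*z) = 3*h*z - 54*h - 11*z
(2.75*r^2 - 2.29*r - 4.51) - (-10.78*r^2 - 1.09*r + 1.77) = 13.53*r^2 - 1.2*r - 6.28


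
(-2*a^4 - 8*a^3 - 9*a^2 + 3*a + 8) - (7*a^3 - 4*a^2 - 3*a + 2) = -2*a^4 - 15*a^3 - 5*a^2 + 6*a + 6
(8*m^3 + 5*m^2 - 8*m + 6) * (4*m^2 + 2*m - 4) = 32*m^5 + 36*m^4 - 54*m^3 - 12*m^2 + 44*m - 24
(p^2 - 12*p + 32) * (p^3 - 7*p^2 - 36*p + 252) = p^5 - 19*p^4 + 80*p^3 + 460*p^2 - 4176*p + 8064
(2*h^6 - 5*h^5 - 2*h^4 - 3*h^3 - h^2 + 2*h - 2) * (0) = 0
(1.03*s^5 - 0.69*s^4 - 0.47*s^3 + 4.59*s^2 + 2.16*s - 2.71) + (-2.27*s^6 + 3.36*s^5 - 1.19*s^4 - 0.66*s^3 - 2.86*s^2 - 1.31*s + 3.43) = -2.27*s^6 + 4.39*s^5 - 1.88*s^4 - 1.13*s^3 + 1.73*s^2 + 0.85*s + 0.72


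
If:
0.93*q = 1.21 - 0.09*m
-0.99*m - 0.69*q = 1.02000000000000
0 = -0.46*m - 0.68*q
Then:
No Solution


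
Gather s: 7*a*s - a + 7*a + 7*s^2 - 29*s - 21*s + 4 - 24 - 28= 6*a + 7*s^2 + s*(7*a - 50) - 48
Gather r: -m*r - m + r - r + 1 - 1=-m*r - m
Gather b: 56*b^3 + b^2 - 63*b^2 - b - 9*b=56*b^3 - 62*b^2 - 10*b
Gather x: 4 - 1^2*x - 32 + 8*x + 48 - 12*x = 20 - 5*x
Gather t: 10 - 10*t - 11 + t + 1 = -9*t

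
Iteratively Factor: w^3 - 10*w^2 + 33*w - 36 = (w - 3)*(w^2 - 7*w + 12) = (w - 4)*(w - 3)*(w - 3)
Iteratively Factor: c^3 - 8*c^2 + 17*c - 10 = (c - 2)*(c^2 - 6*c + 5) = (c - 5)*(c - 2)*(c - 1)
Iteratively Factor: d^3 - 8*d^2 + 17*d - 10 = (d - 1)*(d^2 - 7*d + 10) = (d - 5)*(d - 1)*(d - 2)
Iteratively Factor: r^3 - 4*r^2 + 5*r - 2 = (r - 2)*(r^2 - 2*r + 1) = (r - 2)*(r - 1)*(r - 1)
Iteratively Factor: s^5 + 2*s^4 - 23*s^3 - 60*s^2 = (s)*(s^4 + 2*s^3 - 23*s^2 - 60*s) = s^2*(s^3 + 2*s^2 - 23*s - 60) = s^2*(s + 4)*(s^2 - 2*s - 15) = s^2*(s - 5)*(s + 4)*(s + 3)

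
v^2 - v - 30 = (v - 6)*(v + 5)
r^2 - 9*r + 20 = (r - 5)*(r - 4)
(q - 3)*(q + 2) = q^2 - q - 6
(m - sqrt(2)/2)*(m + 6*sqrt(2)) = m^2 + 11*sqrt(2)*m/2 - 6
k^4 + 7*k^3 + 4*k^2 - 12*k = k*(k - 1)*(k + 2)*(k + 6)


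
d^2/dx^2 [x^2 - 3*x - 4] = 2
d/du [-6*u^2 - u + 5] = -12*u - 1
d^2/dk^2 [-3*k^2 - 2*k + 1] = -6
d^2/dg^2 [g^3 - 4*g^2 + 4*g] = 6*g - 8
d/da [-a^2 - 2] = -2*a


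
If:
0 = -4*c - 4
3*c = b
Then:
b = -3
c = -1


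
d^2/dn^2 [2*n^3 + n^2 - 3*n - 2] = 12*n + 2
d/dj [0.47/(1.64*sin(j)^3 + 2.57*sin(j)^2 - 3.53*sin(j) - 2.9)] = (-2.3124*sin(j)^2 - 2.4158*sin(j) + 1.6591)*cos(j)/(1.64*sin(j)^3 + 2.57*sin(j)^2 - 3.53*sin(j) - 2.9)^2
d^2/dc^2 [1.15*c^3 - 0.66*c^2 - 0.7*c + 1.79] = 6.9*c - 1.32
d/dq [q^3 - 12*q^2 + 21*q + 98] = 3*q^2 - 24*q + 21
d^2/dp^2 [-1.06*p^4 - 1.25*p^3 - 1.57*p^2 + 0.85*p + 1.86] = -12.72*p^2 - 7.5*p - 3.14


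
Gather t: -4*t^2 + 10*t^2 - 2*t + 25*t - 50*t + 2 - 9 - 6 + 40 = 6*t^2 - 27*t + 27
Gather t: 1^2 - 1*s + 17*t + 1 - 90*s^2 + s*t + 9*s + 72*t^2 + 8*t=-90*s^2 + 8*s + 72*t^2 + t*(s + 25) + 2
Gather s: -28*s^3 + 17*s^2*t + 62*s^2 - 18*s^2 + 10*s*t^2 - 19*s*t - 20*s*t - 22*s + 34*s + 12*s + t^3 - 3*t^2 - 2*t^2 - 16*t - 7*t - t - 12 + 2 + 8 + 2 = -28*s^3 + s^2*(17*t + 44) + s*(10*t^2 - 39*t + 24) + t^3 - 5*t^2 - 24*t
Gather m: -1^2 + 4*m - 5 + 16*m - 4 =20*m - 10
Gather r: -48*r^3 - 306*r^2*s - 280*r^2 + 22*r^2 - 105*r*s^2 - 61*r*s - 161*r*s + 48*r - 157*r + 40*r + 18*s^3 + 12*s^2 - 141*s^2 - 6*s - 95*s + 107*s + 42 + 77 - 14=-48*r^3 + r^2*(-306*s - 258) + r*(-105*s^2 - 222*s - 69) + 18*s^3 - 129*s^2 + 6*s + 105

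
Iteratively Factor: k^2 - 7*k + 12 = (k - 3)*(k - 4)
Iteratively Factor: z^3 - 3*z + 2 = (z - 1)*(z^2 + z - 2) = (z - 1)^2*(z + 2)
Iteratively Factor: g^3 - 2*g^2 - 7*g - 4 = (g - 4)*(g^2 + 2*g + 1) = (g - 4)*(g + 1)*(g + 1)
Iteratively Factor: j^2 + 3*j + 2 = (j + 2)*(j + 1)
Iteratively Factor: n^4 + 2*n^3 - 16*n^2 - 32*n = (n - 4)*(n^3 + 6*n^2 + 8*n) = (n - 4)*(n + 2)*(n^2 + 4*n) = (n - 4)*(n + 2)*(n + 4)*(n)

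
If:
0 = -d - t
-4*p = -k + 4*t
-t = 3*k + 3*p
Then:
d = -t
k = 8*t/15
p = -13*t/15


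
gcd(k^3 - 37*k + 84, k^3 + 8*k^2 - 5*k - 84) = k^2 + 4*k - 21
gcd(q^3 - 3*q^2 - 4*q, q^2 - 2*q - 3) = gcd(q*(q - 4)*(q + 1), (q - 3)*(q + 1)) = q + 1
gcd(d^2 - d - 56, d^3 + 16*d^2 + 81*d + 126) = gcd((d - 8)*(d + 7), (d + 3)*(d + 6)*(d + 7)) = d + 7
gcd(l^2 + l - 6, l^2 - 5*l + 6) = l - 2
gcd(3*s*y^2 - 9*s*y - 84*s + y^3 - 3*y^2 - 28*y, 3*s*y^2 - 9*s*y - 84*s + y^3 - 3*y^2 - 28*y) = 3*s*y^2 - 9*s*y - 84*s + y^3 - 3*y^2 - 28*y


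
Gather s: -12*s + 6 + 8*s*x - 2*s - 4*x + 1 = s*(8*x - 14) - 4*x + 7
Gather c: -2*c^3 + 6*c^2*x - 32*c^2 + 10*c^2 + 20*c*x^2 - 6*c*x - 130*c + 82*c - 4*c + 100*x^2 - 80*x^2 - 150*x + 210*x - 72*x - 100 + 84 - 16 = -2*c^3 + c^2*(6*x - 22) + c*(20*x^2 - 6*x - 52) + 20*x^2 - 12*x - 32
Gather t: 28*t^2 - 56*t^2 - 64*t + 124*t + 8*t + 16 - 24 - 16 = -28*t^2 + 68*t - 24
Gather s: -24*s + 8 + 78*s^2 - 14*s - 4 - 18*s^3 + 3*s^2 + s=-18*s^3 + 81*s^2 - 37*s + 4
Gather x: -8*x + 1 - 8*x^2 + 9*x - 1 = -8*x^2 + x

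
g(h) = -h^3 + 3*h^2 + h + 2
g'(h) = -3*h^2 + 6*h + 1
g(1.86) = 7.80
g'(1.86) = 1.78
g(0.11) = 2.14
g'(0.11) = 1.62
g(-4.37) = 138.37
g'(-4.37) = -82.51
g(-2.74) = 42.35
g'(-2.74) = -37.96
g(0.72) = 3.90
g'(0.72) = 3.76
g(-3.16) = 60.35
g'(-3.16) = -47.92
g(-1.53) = 11.07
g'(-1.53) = -15.20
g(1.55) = 7.03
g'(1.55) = 3.09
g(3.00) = 5.00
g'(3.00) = -8.00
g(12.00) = -1282.00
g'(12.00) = -359.00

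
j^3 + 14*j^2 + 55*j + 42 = (j + 1)*(j + 6)*(j + 7)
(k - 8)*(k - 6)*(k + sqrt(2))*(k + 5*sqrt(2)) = k^4 - 14*k^3 + 6*sqrt(2)*k^3 - 84*sqrt(2)*k^2 + 58*k^2 - 140*k + 288*sqrt(2)*k + 480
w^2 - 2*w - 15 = (w - 5)*(w + 3)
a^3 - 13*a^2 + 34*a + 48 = (a - 8)*(a - 6)*(a + 1)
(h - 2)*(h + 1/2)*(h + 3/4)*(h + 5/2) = h^4 + 7*h^3/4 - 4*h^2 - 97*h/16 - 15/8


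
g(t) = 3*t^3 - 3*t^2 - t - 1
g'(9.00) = 674.00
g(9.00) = 1934.00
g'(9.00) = 674.00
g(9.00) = 1934.00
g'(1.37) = 7.67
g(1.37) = -0.29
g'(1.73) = 15.56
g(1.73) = 3.82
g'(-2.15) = 53.50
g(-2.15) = -42.53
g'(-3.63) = 139.37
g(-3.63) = -180.40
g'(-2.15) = 53.50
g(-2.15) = -42.53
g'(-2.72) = 81.91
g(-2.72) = -80.85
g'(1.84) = 18.43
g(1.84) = 5.69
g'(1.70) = 14.81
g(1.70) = 3.37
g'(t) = 9*t^2 - 6*t - 1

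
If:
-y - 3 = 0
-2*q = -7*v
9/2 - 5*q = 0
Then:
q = 9/10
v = 9/35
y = -3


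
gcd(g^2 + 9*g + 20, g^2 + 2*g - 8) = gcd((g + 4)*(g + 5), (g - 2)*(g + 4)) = g + 4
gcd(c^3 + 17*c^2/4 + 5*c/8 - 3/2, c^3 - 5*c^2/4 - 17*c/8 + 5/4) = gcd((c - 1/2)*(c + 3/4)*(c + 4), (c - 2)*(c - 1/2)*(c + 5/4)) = c - 1/2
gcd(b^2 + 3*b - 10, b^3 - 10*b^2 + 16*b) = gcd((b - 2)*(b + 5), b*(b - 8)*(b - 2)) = b - 2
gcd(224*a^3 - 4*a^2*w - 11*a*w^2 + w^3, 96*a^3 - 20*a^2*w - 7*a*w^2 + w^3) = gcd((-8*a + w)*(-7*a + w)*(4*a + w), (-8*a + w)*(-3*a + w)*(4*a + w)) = -32*a^2 - 4*a*w + w^2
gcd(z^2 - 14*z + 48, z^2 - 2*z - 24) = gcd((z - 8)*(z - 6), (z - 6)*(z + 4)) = z - 6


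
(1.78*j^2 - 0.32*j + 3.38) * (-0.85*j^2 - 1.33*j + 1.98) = -1.513*j^4 - 2.0954*j^3 + 1.077*j^2 - 5.129*j + 6.6924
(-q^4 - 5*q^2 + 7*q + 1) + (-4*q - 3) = -q^4 - 5*q^2 + 3*q - 2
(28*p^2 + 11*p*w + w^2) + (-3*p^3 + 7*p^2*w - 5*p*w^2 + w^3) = -3*p^3 + 7*p^2*w + 28*p^2 - 5*p*w^2 + 11*p*w + w^3 + w^2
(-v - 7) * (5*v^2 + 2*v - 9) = -5*v^3 - 37*v^2 - 5*v + 63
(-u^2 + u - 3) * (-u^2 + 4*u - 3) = u^4 - 5*u^3 + 10*u^2 - 15*u + 9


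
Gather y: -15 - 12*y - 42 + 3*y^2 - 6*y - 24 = 3*y^2 - 18*y - 81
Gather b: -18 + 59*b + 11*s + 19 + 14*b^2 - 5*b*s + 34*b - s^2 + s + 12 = 14*b^2 + b*(93 - 5*s) - s^2 + 12*s + 13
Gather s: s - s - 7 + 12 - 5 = 0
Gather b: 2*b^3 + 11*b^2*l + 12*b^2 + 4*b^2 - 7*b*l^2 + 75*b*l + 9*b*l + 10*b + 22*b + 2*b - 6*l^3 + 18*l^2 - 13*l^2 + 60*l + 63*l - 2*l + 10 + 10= 2*b^3 + b^2*(11*l + 16) + b*(-7*l^2 + 84*l + 34) - 6*l^3 + 5*l^2 + 121*l + 20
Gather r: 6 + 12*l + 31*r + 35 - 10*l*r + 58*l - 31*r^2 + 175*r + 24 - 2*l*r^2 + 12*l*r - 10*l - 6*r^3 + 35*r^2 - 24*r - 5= 60*l - 6*r^3 + r^2*(4 - 2*l) + r*(2*l + 182) + 60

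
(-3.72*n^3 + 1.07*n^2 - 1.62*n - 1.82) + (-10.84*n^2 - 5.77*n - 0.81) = -3.72*n^3 - 9.77*n^2 - 7.39*n - 2.63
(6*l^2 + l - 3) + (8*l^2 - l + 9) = 14*l^2 + 6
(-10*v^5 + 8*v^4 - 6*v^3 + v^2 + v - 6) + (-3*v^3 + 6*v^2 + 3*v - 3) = -10*v^5 + 8*v^4 - 9*v^3 + 7*v^2 + 4*v - 9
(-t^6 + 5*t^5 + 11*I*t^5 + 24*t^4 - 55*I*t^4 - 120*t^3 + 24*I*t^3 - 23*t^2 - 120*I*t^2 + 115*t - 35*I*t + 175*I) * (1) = -t^6 + 5*t^5 + 11*I*t^5 + 24*t^4 - 55*I*t^4 - 120*t^3 + 24*I*t^3 - 23*t^2 - 120*I*t^2 + 115*t - 35*I*t + 175*I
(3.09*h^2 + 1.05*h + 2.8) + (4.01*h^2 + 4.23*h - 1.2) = 7.1*h^2 + 5.28*h + 1.6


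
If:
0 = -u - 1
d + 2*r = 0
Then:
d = -2*r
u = -1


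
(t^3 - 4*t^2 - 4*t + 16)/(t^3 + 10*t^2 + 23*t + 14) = (t^2 - 6*t + 8)/(t^2 + 8*t + 7)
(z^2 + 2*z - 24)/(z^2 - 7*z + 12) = (z + 6)/(z - 3)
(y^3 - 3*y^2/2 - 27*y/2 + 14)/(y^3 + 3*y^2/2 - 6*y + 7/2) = (y - 4)/(y - 1)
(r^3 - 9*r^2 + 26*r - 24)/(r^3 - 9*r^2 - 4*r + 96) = (r^2 - 5*r + 6)/(r^2 - 5*r - 24)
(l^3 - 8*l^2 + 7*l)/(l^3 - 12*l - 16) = l*(-l^2 + 8*l - 7)/(-l^3 + 12*l + 16)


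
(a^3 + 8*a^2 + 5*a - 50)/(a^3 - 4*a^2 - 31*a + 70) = (a + 5)/(a - 7)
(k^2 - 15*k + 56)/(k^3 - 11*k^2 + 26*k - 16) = (k - 7)/(k^2 - 3*k + 2)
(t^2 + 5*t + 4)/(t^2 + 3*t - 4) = (t + 1)/(t - 1)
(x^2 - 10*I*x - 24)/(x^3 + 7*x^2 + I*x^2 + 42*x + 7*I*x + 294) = (x - 4*I)/(x^2 + 7*x*(1 + I) + 49*I)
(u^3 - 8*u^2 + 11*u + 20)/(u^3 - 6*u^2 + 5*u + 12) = (u - 5)/(u - 3)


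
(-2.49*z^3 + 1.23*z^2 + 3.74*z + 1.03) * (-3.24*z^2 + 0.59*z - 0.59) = 8.0676*z^5 - 5.4543*z^4 - 9.9228*z^3 - 1.8563*z^2 - 1.5989*z - 0.6077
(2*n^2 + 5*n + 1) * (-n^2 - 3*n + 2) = -2*n^4 - 11*n^3 - 12*n^2 + 7*n + 2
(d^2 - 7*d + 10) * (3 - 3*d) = -3*d^3 + 24*d^2 - 51*d + 30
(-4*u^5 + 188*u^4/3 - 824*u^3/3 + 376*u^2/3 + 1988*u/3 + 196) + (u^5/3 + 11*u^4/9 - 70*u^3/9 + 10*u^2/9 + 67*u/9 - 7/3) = -11*u^5/3 + 575*u^4/9 - 2542*u^3/9 + 1138*u^2/9 + 6031*u/9 + 581/3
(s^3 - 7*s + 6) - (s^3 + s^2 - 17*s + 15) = -s^2 + 10*s - 9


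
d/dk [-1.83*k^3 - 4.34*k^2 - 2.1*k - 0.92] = -5.49*k^2 - 8.68*k - 2.1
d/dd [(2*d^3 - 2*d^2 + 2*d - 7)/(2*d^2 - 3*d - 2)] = (4*d^4 - 12*d^3 - 10*d^2 + 36*d - 25)/(4*d^4 - 12*d^3 + d^2 + 12*d + 4)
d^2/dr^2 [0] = 0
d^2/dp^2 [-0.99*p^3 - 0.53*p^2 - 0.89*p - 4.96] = -5.94*p - 1.06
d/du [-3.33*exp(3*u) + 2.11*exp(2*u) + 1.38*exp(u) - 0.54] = (-9.99*exp(2*u) + 4.22*exp(u) + 1.38)*exp(u)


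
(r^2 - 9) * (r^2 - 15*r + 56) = r^4 - 15*r^3 + 47*r^2 + 135*r - 504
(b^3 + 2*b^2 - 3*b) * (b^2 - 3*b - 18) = b^5 - b^4 - 27*b^3 - 27*b^2 + 54*b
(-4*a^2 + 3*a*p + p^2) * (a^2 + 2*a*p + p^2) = -4*a^4 - 5*a^3*p + 3*a^2*p^2 + 5*a*p^3 + p^4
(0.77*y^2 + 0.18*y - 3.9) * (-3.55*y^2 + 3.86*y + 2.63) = -2.7335*y^4 + 2.3332*y^3 + 16.5649*y^2 - 14.5806*y - 10.257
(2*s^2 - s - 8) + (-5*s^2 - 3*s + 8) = -3*s^2 - 4*s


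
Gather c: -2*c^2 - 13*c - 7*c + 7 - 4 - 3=-2*c^2 - 20*c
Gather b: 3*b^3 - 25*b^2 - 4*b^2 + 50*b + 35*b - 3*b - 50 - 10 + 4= 3*b^3 - 29*b^2 + 82*b - 56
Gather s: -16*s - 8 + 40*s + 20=24*s + 12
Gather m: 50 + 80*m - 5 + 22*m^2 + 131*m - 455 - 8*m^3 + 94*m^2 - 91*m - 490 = -8*m^3 + 116*m^2 + 120*m - 900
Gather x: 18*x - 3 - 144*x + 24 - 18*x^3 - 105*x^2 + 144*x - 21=-18*x^3 - 105*x^2 + 18*x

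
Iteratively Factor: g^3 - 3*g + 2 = (g - 1)*(g^2 + g - 2) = (g - 1)^2*(g + 2)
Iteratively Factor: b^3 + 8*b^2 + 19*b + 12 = (b + 3)*(b^2 + 5*b + 4) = (b + 3)*(b + 4)*(b + 1)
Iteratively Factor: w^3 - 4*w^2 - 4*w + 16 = (w - 4)*(w^2 - 4) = (w - 4)*(w - 2)*(w + 2)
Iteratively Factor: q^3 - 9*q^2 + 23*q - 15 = (q - 3)*(q^2 - 6*q + 5) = (q - 5)*(q - 3)*(q - 1)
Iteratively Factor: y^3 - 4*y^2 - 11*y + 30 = (y - 2)*(y^2 - 2*y - 15) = (y - 5)*(y - 2)*(y + 3)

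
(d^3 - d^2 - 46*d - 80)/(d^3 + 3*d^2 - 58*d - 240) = (d + 2)/(d + 6)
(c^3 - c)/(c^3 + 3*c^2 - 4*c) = (c + 1)/(c + 4)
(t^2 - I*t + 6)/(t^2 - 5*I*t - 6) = (t + 2*I)/(t - 2*I)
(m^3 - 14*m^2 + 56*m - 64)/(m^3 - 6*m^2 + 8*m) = (m - 8)/m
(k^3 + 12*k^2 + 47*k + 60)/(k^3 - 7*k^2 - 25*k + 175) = (k^2 + 7*k + 12)/(k^2 - 12*k + 35)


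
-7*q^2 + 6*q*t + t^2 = (-q + t)*(7*q + t)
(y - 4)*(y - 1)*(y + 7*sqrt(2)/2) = y^3 - 5*y^2 + 7*sqrt(2)*y^2/2 - 35*sqrt(2)*y/2 + 4*y + 14*sqrt(2)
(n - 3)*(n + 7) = n^2 + 4*n - 21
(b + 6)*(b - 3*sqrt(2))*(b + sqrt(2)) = b^3 - 2*sqrt(2)*b^2 + 6*b^2 - 12*sqrt(2)*b - 6*b - 36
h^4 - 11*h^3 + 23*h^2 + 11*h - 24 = (h - 8)*(h - 3)*(h - 1)*(h + 1)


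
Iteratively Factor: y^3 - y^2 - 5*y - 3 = (y + 1)*(y^2 - 2*y - 3) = (y - 3)*(y + 1)*(y + 1)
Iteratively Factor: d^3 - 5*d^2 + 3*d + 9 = (d - 3)*(d^2 - 2*d - 3) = (d - 3)^2*(d + 1)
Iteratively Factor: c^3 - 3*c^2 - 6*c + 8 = (c + 2)*(c^2 - 5*c + 4) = (c - 1)*(c + 2)*(c - 4)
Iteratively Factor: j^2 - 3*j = (j)*(j - 3)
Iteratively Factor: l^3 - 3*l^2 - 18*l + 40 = (l + 4)*(l^2 - 7*l + 10) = (l - 2)*(l + 4)*(l - 5)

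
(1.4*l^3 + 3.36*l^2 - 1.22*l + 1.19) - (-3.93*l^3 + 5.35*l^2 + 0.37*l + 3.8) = 5.33*l^3 - 1.99*l^2 - 1.59*l - 2.61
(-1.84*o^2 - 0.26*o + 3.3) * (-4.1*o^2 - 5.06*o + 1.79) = 7.544*o^4 + 10.3764*o^3 - 15.508*o^2 - 17.1634*o + 5.907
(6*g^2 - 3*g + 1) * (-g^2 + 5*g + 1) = -6*g^4 + 33*g^3 - 10*g^2 + 2*g + 1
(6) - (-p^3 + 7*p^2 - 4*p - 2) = p^3 - 7*p^2 + 4*p + 8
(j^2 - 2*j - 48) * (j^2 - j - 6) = j^4 - 3*j^3 - 52*j^2 + 60*j + 288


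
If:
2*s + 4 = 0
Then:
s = -2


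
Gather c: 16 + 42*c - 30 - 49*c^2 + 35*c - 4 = -49*c^2 + 77*c - 18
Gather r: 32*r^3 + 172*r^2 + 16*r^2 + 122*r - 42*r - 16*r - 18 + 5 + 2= 32*r^3 + 188*r^2 + 64*r - 11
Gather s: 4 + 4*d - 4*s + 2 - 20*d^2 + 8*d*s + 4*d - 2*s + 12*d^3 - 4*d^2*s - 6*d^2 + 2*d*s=12*d^3 - 26*d^2 + 8*d + s*(-4*d^2 + 10*d - 6) + 6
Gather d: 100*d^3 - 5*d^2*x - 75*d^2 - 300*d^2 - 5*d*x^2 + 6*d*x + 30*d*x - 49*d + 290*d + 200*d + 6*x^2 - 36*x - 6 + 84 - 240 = 100*d^3 + d^2*(-5*x - 375) + d*(-5*x^2 + 36*x + 441) + 6*x^2 - 36*x - 162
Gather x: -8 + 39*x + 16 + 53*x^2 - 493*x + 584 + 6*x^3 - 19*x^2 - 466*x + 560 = 6*x^3 + 34*x^2 - 920*x + 1152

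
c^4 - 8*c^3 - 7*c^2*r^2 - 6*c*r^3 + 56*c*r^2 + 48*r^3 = (c - 8)*(c - 3*r)*(c + r)*(c + 2*r)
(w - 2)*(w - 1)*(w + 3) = w^3 - 7*w + 6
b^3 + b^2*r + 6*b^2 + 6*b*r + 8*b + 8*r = (b + 2)*(b + 4)*(b + r)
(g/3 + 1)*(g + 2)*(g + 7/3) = g^3/3 + 22*g^2/9 + 53*g/9 + 14/3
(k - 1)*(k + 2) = k^2 + k - 2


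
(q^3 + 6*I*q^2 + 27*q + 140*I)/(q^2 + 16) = (q^2 + 2*I*q + 35)/(q - 4*I)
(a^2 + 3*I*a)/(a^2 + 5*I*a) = (a + 3*I)/(a + 5*I)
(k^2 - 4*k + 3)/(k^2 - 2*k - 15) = (-k^2 + 4*k - 3)/(-k^2 + 2*k + 15)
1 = 1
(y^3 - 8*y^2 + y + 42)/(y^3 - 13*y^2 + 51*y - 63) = (y + 2)/(y - 3)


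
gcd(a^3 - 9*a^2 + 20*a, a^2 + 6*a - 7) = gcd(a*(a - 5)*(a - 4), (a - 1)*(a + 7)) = 1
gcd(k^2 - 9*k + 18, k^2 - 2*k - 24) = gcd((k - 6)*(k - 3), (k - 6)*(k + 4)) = k - 6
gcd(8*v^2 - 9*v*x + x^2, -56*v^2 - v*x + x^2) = -8*v + x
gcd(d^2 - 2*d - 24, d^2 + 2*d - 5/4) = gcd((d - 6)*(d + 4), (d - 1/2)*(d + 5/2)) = 1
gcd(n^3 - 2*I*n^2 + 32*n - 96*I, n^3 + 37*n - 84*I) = n - 4*I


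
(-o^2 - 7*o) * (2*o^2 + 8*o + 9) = -2*o^4 - 22*o^3 - 65*o^2 - 63*o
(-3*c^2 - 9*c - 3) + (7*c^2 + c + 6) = 4*c^2 - 8*c + 3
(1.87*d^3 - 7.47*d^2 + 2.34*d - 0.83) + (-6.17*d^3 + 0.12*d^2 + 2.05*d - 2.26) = -4.3*d^3 - 7.35*d^2 + 4.39*d - 3.09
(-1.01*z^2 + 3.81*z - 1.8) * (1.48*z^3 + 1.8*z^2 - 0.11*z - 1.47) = -1.4948*z^5 + 3.8208*z^4 + 4.3051*z^3 - 2.1744*z^2 - 5.4027*z + 2.646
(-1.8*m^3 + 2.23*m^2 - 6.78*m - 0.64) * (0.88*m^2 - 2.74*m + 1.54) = -1.584*m^5 + 6.8944*m^4 - 14.8486*m^3 + 21.4482*m^2 - 8.6876*m - 0.9856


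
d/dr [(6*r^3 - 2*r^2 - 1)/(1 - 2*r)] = 2*(-12*r^3 + 11*r^2 - 2*r - 1)/(4*r^2 - 4*r + 1)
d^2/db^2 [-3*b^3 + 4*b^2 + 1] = 8 - 18*b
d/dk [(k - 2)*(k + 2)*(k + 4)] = 3*k^2 + 8*k - 4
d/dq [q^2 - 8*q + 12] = 2*q - 8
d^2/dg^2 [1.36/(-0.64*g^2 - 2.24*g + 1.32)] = (1.114112*g^2 + 3.899392*g - 1.36*(1.28*g + 2.24)*(2.56*g + 4.48) - 2.297856)/(0.64*g^2 + 2.24*g - 1.32)^3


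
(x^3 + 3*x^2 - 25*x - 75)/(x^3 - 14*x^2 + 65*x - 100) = (x^2 + 8*x + 15)/(x^2 - 9*x + 20)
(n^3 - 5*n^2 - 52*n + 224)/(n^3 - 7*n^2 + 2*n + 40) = (n^2 - n - 56)/(n^2 - 3*n - 10)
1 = 1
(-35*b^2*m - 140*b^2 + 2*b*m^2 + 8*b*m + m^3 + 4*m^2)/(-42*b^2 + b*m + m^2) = (5*b*m + 20*b - m^2 - 4*m)/(6*b - m)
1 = 1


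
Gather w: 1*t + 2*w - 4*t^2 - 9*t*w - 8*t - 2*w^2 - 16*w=-4*t^2 - 7*t - 2*w^2 + w*(-9*t - 14)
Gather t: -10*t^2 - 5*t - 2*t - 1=-10*t^2 - 7*t - 1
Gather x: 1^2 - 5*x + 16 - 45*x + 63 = 80 - 50*x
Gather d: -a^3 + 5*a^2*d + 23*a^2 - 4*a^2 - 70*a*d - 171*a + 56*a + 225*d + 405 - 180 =-a^3 + 19*a^2 - 115*a + d*(5*a^2 - 70*a + 225) + 225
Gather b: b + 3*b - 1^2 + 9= 4*b + 8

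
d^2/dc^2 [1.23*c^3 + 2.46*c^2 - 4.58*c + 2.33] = 7.38*c + 4.92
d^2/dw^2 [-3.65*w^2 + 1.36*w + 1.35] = -7.30000000000000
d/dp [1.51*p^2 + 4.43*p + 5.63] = 3.02*p + 4.43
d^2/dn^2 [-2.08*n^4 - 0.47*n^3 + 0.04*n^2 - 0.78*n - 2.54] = -24.96*n^2 - 2.82*n + 0.08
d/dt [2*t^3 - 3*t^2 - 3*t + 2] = 6*t^2 - 6*t - 3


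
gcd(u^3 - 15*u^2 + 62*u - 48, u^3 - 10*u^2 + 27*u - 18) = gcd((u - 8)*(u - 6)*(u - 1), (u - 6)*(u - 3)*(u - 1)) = u^2 - 7*u + 6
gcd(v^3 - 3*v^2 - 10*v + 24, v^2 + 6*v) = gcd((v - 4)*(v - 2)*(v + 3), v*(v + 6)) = 1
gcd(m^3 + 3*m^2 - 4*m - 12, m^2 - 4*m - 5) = 1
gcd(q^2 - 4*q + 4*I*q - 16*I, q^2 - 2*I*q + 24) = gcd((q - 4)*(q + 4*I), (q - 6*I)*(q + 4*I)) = q + 4*I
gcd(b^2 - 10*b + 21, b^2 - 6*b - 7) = b - 7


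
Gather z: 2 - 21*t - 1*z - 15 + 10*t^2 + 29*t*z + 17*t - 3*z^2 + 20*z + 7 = 10*t^2 - 4*t - 3*z^2 + z*(29*t + 19) - 6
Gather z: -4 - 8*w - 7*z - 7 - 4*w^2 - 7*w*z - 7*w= -4*w^2 - 15*w + z*(-7*w - 7) - 11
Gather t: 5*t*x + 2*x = 5*t*x + 2*x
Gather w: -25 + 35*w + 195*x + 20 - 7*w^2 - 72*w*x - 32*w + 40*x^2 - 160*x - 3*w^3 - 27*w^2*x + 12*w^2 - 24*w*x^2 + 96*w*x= -3*w^3 + w^2*(5 - 27*x) + w*(-24*x^2 + 24*x + 3) + 40*x^2 + 35*x - 5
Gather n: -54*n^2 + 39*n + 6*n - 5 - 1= -54*n^2 + 45*n - 6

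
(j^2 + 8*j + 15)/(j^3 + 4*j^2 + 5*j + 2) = (j^2 + 8*j + 15)/(j^3 + 4*j^2 + 5*j + 2)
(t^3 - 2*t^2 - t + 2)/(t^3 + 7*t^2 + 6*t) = (t^2 - 3*t + 2)/(t*(t + 6))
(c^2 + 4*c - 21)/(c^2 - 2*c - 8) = (-c^2 - 4*c + 21)/(-c^2 + 2*c + 8)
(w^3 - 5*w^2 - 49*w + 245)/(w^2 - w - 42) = (w^2 + 2*w - 35)/(w + 6)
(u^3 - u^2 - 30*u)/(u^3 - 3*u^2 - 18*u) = (u + 5)/(u + 3)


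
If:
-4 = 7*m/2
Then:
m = -8/7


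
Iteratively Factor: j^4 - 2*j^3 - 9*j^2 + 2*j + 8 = (j + 2)*(j^3 - 4*j^2 - j + 4) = (j + 1)*(j + 2)*(j^2 - 5*j + 4) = (j - 4)*(j + 1)*(j + 2)*(j - 1)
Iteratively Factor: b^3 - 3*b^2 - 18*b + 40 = (b - 5)*(b^2 + 2*b - 8) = (b - 5)*(b - 2)*(b + 4)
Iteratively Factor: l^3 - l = (l)*(l^2 - 1) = l*(l - 1)*(l + 1)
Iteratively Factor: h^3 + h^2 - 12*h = (h)*(h^2 + h - 12) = h*(h + 4)*(h - 3)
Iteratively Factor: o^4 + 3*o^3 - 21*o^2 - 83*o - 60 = (o + 4)*(o^3 - o^2 - 17*o - 15) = (o - 5)*(o + 4)*(o^2 + 4*o + 3) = (o - 5)*(o + 3)*(o + 4)*(o + 1)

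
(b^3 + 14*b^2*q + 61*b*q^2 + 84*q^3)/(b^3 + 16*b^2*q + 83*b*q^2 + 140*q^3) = (b + 3*q)/(b + 5*q)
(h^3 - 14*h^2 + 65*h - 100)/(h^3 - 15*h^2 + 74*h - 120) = (h - 5)/(h - 6)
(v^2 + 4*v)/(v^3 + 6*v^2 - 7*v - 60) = v/(v^2 + 2*v - 15)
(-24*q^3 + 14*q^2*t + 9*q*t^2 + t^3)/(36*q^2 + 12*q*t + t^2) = (-4*q^2 + 3*q*t + t^2)/(6*q + t)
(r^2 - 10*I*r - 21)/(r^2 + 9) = (r - 7*I)/(r + 3*I)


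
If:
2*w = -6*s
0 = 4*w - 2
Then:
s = -1/6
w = 1/2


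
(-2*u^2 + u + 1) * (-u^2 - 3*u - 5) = 2*u^4 + 5*u^3 + 6*u^2 - 8*u - 5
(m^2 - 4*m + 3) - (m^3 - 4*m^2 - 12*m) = -m^3 + 5*m^2 + 8*m + 3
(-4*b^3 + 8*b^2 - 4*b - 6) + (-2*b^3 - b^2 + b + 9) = -6*b^3 + 7*b^2 - 3*b + 3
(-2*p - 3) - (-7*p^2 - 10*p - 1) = 7*p^2 + 8*p - 2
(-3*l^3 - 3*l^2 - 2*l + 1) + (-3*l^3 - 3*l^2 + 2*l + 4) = -6*l^3 - 6*l^2 + 5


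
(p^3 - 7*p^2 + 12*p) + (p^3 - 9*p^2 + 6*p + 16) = 2*p^3 - 16*p^2 + 18*p + 16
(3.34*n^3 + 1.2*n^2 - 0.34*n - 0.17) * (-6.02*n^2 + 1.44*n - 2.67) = -20.1068*n^5 - 2.4144*n^4 - 5.143*n^3 - 2.6702*n^2 + 0.663*n + 0.4539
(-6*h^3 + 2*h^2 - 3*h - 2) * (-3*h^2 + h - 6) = 18*h^5 - 12*h^4 + 47*h^3 - 9*h^2 + 16*h + 12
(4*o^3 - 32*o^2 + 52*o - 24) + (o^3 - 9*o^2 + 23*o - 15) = 5*o^3 - 41*o^2 + 75*o - 39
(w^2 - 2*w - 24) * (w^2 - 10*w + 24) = w^4 - 12*w^3 + 20*w^2 + 192*w - 576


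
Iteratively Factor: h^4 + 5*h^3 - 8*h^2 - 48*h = (h + 4)*(h^3 + h^2 - 12*h) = h*(h + 4)*(h^2 + h - 12) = h*(h + 4)^2*(h - 3)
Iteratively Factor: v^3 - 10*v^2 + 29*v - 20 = (v - 1)*(v^2 - 9*v + 20) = (v - 5)*(v - 1)*(v - 4)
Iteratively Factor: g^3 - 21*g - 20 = (g - 5)*(g^2 + 5*g + 4) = (g - 5)*(g + 4)*(g + 1)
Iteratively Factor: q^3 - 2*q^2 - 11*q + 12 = (q + 3)*(q^2 - 5*q + 4) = (q - 1)*(q + 3)*(q - 4)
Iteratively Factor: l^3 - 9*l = (l + 3)*(l^2 - 3*l) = l*(l + 3)*(l - 3)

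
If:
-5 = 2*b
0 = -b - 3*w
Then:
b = -5/2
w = 5/6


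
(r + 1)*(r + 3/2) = r^2 + 5*r/2 + 3/2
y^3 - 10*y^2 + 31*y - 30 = (y - 5)*(y - 3)*(y - 2)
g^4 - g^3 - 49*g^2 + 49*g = g*(g - 7)*(g - 1)*(g + 7)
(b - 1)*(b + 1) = b^2 - 1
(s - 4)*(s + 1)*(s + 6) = s^3 + 3*s^2 - 22*s - 24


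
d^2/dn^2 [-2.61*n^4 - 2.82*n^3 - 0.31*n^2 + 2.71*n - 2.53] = -31.32*n^2 - 16.92*n - 0.62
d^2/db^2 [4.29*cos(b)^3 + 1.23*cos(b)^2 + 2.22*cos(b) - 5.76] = -5.4375*cos(b) - 2.46*cos(2*b) - 9.6525*cos(3*b)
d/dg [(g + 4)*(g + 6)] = 2*g + 10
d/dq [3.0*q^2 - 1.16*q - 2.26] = 6.0*q - 1.16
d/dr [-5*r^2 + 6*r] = 6 - 10*r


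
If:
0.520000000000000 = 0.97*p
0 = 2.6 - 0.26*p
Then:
No Solution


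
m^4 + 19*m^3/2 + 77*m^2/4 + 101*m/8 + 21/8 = (m + 1/2)^2*(m + 3/2)*(m + 7)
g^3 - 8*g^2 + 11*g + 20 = (g - 5)*(g - 4)*(g + 1)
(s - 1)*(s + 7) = s^2 + 6*s - 7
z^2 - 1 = (z - 1)*(z + 1)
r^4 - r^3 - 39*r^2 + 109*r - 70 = (r - 5)*(r - 2)*(r - 1)*(r + 7)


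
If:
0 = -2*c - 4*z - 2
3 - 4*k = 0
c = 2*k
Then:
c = 3/2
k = 3/4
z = -5/4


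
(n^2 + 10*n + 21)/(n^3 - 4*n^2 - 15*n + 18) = (n + 7)/(n^2 - 7*n + 6)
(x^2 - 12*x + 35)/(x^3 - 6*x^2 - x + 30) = (x - 7)/(x^2 - x - 6)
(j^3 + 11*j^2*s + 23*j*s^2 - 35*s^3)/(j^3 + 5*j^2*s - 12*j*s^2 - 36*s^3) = (j^3 + 11*j^2*s + 23*j*s^2 - 35*s^3)/(j^3 + 5*j^2*s - 12*j*s^2 - 36*s^3)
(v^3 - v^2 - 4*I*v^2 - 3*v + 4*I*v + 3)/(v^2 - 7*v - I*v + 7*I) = (v^2 - v*(1 + 3*I) + 3*I)/(v - 7)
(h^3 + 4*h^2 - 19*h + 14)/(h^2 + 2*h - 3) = (h^2 + 5*h - 14)/(h + 3)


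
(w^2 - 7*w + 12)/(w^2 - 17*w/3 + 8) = 3*(w - 4)/(3*w - 8)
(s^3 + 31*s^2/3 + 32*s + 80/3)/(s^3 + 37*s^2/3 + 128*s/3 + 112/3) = (s + 5)/(s + 7)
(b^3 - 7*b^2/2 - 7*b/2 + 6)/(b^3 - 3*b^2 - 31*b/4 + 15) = 2*(2*b^2 + b - 3)/(4*b^2 + 4*b - 15)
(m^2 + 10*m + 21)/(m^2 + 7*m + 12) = (m + 7)/(m + 4)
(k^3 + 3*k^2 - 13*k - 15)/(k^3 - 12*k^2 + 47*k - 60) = (k^2 + 6*k + 5)/(k^2 - 9*k + 20)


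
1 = 1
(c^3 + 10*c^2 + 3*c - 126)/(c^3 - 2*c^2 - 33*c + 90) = (c + 7)/(c - 5)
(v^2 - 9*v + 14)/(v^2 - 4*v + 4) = (v - 7)/(v - 2)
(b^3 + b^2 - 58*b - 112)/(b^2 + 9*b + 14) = b - 8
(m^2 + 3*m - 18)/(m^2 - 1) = (m^2 + 3*m - 18)/(m^2 - 1)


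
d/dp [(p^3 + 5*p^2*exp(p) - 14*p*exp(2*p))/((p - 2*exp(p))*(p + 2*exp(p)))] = (5*p^2*exp(p) + p^2 + 4*p*exp(p) + 14*exp(2*p))/(p^2 + 4*p*exp(p) + 4*exp(2*p))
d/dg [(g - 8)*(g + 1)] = 2*g - 7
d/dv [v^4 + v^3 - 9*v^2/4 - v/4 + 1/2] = 4*v^3 + 3*v^2 - 9*v/2 - 1/4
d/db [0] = 0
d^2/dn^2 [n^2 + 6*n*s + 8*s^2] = 2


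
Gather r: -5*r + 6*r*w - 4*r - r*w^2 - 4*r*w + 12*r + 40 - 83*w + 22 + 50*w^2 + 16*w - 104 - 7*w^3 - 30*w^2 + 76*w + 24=r*(-w^2 + 2*w + 3) - 7*w^3 + 20*w^2 + 9*w - 18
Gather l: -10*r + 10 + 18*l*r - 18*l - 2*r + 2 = l*(18*r - 18) - 12*r + 12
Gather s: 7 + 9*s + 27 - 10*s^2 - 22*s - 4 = -10*s^2 - 13*s + 30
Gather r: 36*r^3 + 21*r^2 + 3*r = 36*r^3 + 21*r^2 + 3*r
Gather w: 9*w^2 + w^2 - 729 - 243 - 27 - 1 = 10*w^2 - 1000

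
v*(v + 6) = v^2 + 6*v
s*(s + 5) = s^2 + 5*s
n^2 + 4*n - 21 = (n - 3)*(n + 7)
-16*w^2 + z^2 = (-4*w + z)*(4*w + z)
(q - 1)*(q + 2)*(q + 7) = q^3 + 8*q^2 + 5*q - 14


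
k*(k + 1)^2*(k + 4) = k^4 + 6*k^3 + 9*k^2 + 4*k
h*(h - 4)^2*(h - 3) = h^4 - 11*h^3 + 40*h^2 - 48*h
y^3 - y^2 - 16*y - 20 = (y - 5)*(y + 2)^2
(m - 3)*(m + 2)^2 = m^3 + m^2 - 8*m - 12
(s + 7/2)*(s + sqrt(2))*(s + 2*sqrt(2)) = s^3 + 7*s^2/2 + 3*sqrt(2)*s^2 + 4*s + 21*sqrt(2)*s/2 + 14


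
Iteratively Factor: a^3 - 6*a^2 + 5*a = (a - 5)*(a^2 - a) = a*(a - 5)*(a - 1)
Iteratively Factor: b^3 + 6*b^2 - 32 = (b + 4)*(b^2 + 2*b - 8) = (b + 4)^2*(b - 2)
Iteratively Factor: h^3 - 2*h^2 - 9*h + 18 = (h - 3)*(h^2 + h - 6) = (h - 3)*(h - 2)*(h + 3)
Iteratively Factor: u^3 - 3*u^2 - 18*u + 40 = (u + 4)*(u^2 - 7*u + 10) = (u - 5)*(u + 4)*(u - 2)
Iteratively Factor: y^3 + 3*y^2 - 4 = (y - 1)*(y^2 + 4*y + 4) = (y - 1)*(y + 2)*(y + 2)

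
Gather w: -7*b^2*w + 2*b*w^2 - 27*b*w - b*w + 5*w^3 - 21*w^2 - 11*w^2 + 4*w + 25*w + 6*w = 5*w^3 + w^2*(2*b - 32) + w*(-7*b^2 - 28*b + 35)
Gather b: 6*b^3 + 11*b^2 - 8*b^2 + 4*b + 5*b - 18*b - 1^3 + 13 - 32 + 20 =6*b^3 + 3*b^2 - 9*b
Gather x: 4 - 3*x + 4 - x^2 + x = -x^2 - 2*x + 8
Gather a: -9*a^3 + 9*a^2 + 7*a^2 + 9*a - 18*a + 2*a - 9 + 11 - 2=-9*a^3 + 16*a^2 - 7*a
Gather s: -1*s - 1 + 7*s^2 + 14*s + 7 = 7*s^2 + 13*s + 6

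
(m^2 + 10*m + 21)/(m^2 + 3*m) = (m + 7)/m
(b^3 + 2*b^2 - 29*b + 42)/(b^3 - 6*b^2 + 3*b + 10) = (b^2 + 4*b - 21)/(b^2 - 4*b - 5)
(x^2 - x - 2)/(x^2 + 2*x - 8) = (x + 1)/(x + 4)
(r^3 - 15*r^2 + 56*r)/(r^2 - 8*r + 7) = r*(r - 8)/(r - 1)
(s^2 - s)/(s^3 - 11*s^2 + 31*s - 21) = s/(s^2 - 10*s + 21)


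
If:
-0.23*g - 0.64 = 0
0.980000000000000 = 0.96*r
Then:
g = -2.78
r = 1.02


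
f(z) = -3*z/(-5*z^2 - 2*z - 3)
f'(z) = -3*z*(10*z + 2)/(-5*z^2 - 2*z - 3)^2 - 3/(-5*z^2 - 2*z - 3) = 3*(3 - 5*z^2)/(25*z^4 + 20*z^3 + 34*z^2 + 12*z + 9)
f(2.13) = 0.21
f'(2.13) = -0.07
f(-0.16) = -0.17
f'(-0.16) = 1.09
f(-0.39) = -0.39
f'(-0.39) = 0.76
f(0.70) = 0.31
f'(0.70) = 0.04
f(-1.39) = -0.42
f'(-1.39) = -0.20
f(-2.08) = -0.30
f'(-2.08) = -0.13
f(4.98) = 0.11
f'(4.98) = -0.02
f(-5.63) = -0.11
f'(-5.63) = -0.02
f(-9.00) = -0.07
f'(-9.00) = -0.00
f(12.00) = 0.05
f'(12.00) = 0.00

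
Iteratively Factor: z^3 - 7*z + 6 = (z - 2)*(z^2 + 2*z - 3) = (z - 2)*(z + 3)*(z - 1)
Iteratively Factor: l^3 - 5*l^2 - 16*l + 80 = (l - 4)*(l^2 - l - 20) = (l - 4)*(l + 4)*(l - 5)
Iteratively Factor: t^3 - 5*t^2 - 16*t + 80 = (t - 4)*(t^2 - t - 20) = (t - 5)*(t - 4)*(t + 4)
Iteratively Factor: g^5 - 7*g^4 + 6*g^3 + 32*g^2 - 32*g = (g - 1)*(g^4 - 6*g^3 + 32*g) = g*(g - 1)*(g^3 - 6*g^2 + 32) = g*(g - 4)*(g - 1)*(g^2 - 2*g - 8) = g*(g - 4)*(g - 1)*(g + 2)*(g - 4)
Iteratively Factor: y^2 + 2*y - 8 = (y + 4)*(y - 2)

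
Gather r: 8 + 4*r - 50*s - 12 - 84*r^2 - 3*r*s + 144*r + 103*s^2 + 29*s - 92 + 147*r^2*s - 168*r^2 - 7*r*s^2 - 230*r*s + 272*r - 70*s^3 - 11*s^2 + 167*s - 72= r^2*(147*s - 252) + r*(-7*s^2 - 233*s + 420) - 70*s^3 + 92*s^2 + 146*s - 168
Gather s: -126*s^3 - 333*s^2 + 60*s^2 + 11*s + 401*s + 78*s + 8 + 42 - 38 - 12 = -126*s^3 - 273*s^2 + 490*s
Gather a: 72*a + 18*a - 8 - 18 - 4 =90*a - 30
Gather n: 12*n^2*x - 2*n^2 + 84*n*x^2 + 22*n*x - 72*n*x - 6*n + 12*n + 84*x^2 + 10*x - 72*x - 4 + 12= n^2*(12*x - 2) + n*(84*x^2 - 50*x + 6) + 84*x^2 - 62*x + 8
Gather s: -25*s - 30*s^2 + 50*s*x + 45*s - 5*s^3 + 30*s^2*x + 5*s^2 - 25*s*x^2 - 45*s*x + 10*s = -5*s^3 + s^2*(30*x - 25) + s*(-25*x^2 + 5*x + 30)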